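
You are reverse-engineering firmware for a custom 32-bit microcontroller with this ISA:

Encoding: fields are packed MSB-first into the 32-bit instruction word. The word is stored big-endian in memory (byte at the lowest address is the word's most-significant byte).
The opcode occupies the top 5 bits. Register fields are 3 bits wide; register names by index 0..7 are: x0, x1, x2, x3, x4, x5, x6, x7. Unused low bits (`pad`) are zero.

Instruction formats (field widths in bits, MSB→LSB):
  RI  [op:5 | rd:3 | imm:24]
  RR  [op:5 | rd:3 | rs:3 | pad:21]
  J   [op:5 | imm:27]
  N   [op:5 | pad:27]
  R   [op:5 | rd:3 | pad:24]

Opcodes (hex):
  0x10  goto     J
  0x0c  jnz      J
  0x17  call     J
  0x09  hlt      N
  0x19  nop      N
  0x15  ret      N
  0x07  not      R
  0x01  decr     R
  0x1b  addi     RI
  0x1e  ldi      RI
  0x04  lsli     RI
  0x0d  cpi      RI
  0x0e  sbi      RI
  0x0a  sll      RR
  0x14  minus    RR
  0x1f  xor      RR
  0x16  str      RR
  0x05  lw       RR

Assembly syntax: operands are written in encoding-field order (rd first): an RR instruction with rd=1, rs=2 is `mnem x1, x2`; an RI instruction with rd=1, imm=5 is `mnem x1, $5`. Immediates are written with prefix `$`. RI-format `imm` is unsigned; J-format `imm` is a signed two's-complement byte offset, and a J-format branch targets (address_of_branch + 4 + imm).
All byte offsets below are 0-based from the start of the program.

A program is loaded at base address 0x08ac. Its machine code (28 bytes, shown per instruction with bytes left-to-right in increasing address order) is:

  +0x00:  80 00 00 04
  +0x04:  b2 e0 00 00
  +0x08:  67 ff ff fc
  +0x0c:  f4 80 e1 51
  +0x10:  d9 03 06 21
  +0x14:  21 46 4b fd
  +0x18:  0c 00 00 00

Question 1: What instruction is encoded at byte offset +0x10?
@+10  big-endian(d9 03 06 21) = 0xd9030621
  opcode bits[31:27]=0x1b: addi/RI
  [26:24] rd=1 = x1
  [23:0] imm=198177 = $198177

addi x1, $198177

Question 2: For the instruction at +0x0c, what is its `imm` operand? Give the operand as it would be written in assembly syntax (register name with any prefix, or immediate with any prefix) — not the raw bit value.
@+0c  big-endian(f4 80 e1 51) = 0xf480e151
  top 5b → 0x1e → ldi [RI]
  rd@[26:24]=0x4 ⇒ x4
  imm@[23:0]=0x80e151 ⇒ $8446289

$8446289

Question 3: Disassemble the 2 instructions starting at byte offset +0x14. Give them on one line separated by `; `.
lsli x1, $4606973; decr x4

@+14  big-endian(21 46 4b fd) = 0x21464bfd
  opcode bits[31:27]=0x4: lsli/RI
  rd: (w>>24)&0x7=0x1 → x1
  imm: (w>>0)&0xffffff=0x464bfd → $4606973
@+18  big-endian(0c 00 00 00) = 0x0c000000
  opcode bits[31:27]=0x1: decr/R
  rd: (w>>24)&0x7=0x4 → x4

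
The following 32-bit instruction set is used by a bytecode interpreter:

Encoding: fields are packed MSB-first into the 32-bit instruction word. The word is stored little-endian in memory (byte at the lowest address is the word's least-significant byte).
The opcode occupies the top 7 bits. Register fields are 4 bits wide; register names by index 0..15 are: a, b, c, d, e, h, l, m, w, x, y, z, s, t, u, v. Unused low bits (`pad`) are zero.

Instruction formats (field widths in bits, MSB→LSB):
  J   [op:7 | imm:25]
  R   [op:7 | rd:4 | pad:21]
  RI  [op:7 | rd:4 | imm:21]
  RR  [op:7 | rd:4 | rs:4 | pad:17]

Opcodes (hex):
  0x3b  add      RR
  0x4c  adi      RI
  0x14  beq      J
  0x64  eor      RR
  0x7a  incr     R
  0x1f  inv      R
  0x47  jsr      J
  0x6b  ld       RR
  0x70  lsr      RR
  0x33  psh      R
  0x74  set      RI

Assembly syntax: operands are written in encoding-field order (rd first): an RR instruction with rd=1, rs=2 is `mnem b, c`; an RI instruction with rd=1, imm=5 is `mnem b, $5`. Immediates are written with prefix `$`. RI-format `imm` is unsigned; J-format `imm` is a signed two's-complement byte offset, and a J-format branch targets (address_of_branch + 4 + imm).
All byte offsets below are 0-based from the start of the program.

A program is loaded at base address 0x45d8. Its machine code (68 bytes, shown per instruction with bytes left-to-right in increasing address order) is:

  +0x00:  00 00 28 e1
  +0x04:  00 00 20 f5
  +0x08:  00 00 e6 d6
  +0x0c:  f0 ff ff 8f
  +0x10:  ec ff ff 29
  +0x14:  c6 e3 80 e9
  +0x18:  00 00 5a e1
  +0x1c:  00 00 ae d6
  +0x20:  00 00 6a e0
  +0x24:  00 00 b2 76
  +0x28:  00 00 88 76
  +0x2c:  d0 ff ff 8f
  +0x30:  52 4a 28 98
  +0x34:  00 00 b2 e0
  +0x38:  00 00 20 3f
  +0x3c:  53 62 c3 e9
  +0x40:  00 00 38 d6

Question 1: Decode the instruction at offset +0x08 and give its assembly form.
ld m, d

[08] 00 00 e6 d6 → 0xd6e60000
  opcode bits[31:25]=0x6b: ld/RR
  [24:21] rd=7 = m
  [20:17] rs=3 = d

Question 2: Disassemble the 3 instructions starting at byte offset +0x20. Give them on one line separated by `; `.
off 0x20: read 00 00 6a e0 as little → 0xe06a0000
  op=0xe06a0000>>25=0x70 ⇒ lsr (RR)
  rd@[24:21]=0x3 ⇒ d
  rs@[20:17]=0x5 ⇒ h
off 0x24: read 00 00 b2 76 as little → 0x76b20000
  op=0x76b20000>>25=0x3b ⇒ add (RR)
  rd@[24:21]=0x5 ⇒ h
  rs@[20:17]=0x9 ⇒ x
off 0x28: read 00 00 88 76 as little → 0x76880000
  op=0x76880000>>25=0x3b ⇒ add (RR)
  rd@[24:21]=0x4 ⇒ e
  rs@[20:17]=0x4 ⇒ e

lsr d, h; add h, x; add e, e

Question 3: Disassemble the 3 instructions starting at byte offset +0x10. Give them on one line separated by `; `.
beq $-20; set s, $58310; lsr y, t

off 0x10: read ec ff ff 29 as little → 0x29ffffec
  top 7b → 0x14 → beq [J]
  imm@[24:0]=0x1ffffec (s25→-20) ⇒ $-20
off 0x14: read c6 e3 80 e9 as little → 0xe980e3c6
  top 7b → 0x74 → set [RI]
  rd@[24:21]=0xc ⇒ s
  imm@[20:0]=0xe3c6 ⇒ $58310
off 0x18: read 00 00 5a e1 as little → 0xe15a0000
  top 7b → 0x70 → lsr [RR]
  rd@[24:21]=0xa ⇒ y
  rs@[20:17]=0xd ⇒ t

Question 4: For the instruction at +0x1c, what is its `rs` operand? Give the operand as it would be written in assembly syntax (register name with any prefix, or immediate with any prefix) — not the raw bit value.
[1c] 00 00 ae d6 → 0xd6ae0000
  top 7b → 0x6b → ld [RR]
  rd: (w>>21)&0xf=0x5 → h
  rs: (w>>17)&0xf=0x7 → m

m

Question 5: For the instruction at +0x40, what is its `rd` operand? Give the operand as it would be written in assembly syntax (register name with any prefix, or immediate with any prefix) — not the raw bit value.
@+40  little-endian(00 00 38 d6) = 0xd6380000
  op=0xd6380000>>25=0x6b ⇒ ld (RR)
  rd@[24:21]=0x1 ⇒ b
  rs@[20:17]=0xc ⇒ s

b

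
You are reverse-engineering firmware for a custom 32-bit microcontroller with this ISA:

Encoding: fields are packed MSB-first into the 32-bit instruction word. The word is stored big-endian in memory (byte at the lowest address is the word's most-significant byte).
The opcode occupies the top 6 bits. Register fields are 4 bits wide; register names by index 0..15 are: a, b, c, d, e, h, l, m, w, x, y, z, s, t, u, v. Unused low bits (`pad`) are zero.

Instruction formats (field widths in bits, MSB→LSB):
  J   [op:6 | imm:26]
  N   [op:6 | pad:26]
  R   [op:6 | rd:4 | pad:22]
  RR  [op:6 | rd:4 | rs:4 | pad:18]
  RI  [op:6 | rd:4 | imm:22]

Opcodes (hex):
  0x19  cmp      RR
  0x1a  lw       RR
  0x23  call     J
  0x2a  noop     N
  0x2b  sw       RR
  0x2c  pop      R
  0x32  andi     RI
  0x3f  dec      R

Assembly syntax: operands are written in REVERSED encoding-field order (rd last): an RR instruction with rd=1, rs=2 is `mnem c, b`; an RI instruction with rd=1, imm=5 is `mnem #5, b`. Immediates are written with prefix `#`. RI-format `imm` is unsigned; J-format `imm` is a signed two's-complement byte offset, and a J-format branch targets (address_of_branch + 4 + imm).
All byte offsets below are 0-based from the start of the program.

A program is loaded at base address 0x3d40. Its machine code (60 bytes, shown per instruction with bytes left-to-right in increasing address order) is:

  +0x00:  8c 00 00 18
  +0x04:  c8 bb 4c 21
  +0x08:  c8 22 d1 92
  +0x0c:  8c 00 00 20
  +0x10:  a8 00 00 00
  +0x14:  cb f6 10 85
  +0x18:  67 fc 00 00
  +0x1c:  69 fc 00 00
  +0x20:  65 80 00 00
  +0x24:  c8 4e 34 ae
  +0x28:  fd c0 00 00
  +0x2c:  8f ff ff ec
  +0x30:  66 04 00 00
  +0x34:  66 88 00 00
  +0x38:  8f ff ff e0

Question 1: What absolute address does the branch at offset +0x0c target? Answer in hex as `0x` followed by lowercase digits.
0x3d70

+0x0c: 8c 00 00 20 ⇒ word 0x8c000020 (big)
  op=0x8c000020>>26=0x23 ⇒ call (J)
  imm@[25:0]=0x20 ⇒ #32
  target = base 0x3d40 + off 0x0c + 4 + imm 32 = 0x3d70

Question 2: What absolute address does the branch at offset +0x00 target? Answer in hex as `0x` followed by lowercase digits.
@+00  big-endian(8c 00 00 18) = 0x8c000018
  op=0x8c000018>>26=0x23 ⇒ call (J)
  [25:0] imm=24 = #24
  target = base 0x3d40 + off 0x00 + 4 + imm 24 = 0x3d5c

0x3d5c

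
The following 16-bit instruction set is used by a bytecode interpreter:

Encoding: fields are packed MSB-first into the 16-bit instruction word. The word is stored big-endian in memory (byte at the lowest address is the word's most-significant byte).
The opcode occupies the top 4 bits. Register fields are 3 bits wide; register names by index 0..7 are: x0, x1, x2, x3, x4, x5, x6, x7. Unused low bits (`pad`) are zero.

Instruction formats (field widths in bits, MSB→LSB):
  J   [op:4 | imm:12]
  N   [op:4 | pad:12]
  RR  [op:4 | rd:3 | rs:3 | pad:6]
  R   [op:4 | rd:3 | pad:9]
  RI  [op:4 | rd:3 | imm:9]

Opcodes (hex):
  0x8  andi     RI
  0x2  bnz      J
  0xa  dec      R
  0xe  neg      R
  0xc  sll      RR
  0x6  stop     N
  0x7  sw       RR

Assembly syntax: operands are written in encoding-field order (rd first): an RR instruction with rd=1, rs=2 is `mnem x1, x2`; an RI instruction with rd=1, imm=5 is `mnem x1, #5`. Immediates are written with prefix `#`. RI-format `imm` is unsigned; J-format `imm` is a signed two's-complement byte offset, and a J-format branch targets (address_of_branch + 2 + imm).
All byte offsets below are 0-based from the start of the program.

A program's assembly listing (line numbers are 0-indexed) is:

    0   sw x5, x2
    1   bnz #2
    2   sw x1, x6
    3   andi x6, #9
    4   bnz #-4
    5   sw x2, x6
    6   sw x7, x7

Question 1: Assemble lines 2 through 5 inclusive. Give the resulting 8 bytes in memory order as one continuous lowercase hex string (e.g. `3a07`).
2. sw fields op=0x7:4|rd=1:3|rs=6:3|pad=0:6 → word 7380h → 73 80
3. andi fields op=0x8:4|rd=6:3|imm=9:9 → word 8c09h → 8c 09
4. bnz fields op=0x2:4|imm=-4:12 → word 2ffch → 2f fc
5. sw fields op=0x7:4|rd=2:3|rs=6:3|pad=0:6 → word 7580h → 75 80

73808c092ffc7580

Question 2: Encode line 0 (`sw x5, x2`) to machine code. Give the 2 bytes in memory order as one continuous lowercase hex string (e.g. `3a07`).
L0: sw op=0x7:4|rd=5:3|rs=2:3|pad=0:6 ⇒ 0x7a80 ⇒ big 7a 80

7a80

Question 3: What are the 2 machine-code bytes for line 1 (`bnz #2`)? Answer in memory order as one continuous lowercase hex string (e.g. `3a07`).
2002

line 1 (bnz): pack op=0x2:4|imm=2:12 = 0x2002; big→ 20 02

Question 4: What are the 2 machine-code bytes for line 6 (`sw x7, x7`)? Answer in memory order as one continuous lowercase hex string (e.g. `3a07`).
7fc0

line 6 (sw): pack op=0x7:4|rd=7:3|rs=7:3|pad=0:6 = 0x7fc0; big→ 7f c0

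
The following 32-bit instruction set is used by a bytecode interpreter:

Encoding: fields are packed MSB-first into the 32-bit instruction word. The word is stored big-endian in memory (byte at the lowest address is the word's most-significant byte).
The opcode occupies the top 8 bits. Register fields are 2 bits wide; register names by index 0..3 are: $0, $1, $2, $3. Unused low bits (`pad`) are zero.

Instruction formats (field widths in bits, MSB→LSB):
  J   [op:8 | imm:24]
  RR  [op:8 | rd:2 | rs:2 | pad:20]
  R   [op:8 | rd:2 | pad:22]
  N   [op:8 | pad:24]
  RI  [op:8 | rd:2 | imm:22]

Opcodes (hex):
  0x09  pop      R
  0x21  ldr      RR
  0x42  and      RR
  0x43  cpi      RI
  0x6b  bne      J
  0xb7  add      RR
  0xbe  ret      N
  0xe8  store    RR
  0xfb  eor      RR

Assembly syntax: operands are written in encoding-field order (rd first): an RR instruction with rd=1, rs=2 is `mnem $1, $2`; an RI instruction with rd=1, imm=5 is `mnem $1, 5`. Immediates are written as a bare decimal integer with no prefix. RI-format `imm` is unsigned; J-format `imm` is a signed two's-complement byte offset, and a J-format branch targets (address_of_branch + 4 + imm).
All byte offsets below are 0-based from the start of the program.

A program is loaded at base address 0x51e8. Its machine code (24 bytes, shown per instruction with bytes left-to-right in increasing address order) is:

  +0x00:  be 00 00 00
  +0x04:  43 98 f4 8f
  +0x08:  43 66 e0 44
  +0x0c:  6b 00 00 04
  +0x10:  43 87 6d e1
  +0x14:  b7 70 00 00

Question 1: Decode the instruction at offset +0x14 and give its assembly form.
off 0x14: read b7 70 00 00 as big → 0xb7700000
  op=0xb7700000>>24=0xb7 ⇒ add (RR)
  [23:22] rd=1 = $1
  [21:20] rs=3 = $3

add $1, $3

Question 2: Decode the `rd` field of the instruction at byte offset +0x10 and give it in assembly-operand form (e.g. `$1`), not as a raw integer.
@+10  big-endian(43 87 6d e1) = 0x43876de1
  opcode bits[31:24]=0x43: cpi/RI
  rd@[23:22]=0x2 ⇒ $2
  imm@[21:0]=0x76de1 ⇒ 486881

$2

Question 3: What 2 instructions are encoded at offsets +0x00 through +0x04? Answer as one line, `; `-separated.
ret; cpi $2, 1635471

@+00  big-endian(be 00 00 00) = 0xbe000000
  top 8b → 0xbe → ret [N]
@+04  big-endian(43 98 f4 8f) = 0x4398f48f
  top 8b → 0x43 → cpi [RI]
  rd@[23:22]=0x2 ⇒ $2
  imm@[21:0]=0x18f48f ⇒ 1635471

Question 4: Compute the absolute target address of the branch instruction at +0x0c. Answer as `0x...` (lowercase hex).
0x51fc

off 0x0c: read 6b 00 00 04 as big → 0x6b000004
  top 8b → 0x6b → bne [J]
  [23:0] imm=4 = 4
  target = base 0x51e8 + off 0x0c + 4 + imm 4 = 0x51fc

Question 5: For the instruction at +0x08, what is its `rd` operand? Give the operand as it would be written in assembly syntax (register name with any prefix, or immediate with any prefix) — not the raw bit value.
$1

+0x08: 43 66 e0 44 ⇒ word 0x4366e044 (big)
  opcode bits[31:24]=0x43: cpi/RI
  rd: (w>>22)&0x3=0x1 → $1
  imm: (w>>0)&0x3fffff=0x26e044 → 2547780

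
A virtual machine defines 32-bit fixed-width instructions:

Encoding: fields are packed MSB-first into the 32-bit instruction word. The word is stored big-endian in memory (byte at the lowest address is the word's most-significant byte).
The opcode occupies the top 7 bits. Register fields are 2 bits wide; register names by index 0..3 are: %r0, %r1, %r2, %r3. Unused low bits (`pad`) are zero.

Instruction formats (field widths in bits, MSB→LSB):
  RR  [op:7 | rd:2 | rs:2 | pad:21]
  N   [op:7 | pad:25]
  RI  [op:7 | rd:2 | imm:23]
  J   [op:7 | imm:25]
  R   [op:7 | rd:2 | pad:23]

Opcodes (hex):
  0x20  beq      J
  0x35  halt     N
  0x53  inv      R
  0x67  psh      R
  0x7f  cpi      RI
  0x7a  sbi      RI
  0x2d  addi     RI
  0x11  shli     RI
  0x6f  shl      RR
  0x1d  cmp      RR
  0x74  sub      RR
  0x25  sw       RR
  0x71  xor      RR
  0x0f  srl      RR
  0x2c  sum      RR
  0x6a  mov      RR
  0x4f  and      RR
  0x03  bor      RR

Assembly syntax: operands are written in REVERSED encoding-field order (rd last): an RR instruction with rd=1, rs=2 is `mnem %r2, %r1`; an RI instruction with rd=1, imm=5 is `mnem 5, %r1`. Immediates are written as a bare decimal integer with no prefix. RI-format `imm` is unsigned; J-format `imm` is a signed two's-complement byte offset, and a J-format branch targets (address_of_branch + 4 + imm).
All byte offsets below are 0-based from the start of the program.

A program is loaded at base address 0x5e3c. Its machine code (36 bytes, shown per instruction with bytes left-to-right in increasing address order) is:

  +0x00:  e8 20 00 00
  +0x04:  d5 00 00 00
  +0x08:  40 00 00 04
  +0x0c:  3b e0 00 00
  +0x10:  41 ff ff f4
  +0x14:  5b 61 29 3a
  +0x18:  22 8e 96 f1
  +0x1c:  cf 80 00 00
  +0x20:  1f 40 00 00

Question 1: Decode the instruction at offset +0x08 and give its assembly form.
@+08  big-endian(40 00 00 04) = 0x40000004
  top 7b → 0x20 → beq [J]
  imm: (w>>0)&0x1ffffff=0x4 → 4

beq 4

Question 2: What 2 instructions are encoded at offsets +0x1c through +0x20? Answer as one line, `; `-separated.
off 0x1c: read cf 80 00 00 as big → 0xcf800000
  opcode bits[31:25]=0x67: psh/R
  [24:23] rd=3 = %r3
off 0x20: read 1f 40 00 00 as big → 0x1f400000
  opcode bits[31:25]=0xf: srl/RR
  [24:23] rd=2 = %r2
  [22:21] rs=2 = %r2

psh %r3; srl %r2, %r2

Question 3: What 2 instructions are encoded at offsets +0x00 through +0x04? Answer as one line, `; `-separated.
sub %r1, %r0; mov %r0, %r2

[00] e8 20 00 00 → 0xe8200000
  opcode bits[31:25]=0x74: sub/RR
  rd@[24:23]=0x0 ⇒ %r0
  rs@[22:21]=0x1 ⇒ %r1
[04] d5 00 00 00 → 0xd5000000
  opcode bits[31:25]=0x6a: mov/RR
  rd@[24:23]=0x2 ⇒ %r2
  rs@[22:21]=0x0 ⇒ %r0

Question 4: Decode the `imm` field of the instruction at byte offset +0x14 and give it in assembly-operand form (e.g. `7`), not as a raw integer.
@+14  big-endian(5b 61 29 3a) = 0x5b61293a
  top 7b → 0x2d → addi [RI]
  rd: (w>>23)&0x3=0x2 → %r2
  imm: (w>>0)&0x7fffff=0x61293a → 6367546

6367546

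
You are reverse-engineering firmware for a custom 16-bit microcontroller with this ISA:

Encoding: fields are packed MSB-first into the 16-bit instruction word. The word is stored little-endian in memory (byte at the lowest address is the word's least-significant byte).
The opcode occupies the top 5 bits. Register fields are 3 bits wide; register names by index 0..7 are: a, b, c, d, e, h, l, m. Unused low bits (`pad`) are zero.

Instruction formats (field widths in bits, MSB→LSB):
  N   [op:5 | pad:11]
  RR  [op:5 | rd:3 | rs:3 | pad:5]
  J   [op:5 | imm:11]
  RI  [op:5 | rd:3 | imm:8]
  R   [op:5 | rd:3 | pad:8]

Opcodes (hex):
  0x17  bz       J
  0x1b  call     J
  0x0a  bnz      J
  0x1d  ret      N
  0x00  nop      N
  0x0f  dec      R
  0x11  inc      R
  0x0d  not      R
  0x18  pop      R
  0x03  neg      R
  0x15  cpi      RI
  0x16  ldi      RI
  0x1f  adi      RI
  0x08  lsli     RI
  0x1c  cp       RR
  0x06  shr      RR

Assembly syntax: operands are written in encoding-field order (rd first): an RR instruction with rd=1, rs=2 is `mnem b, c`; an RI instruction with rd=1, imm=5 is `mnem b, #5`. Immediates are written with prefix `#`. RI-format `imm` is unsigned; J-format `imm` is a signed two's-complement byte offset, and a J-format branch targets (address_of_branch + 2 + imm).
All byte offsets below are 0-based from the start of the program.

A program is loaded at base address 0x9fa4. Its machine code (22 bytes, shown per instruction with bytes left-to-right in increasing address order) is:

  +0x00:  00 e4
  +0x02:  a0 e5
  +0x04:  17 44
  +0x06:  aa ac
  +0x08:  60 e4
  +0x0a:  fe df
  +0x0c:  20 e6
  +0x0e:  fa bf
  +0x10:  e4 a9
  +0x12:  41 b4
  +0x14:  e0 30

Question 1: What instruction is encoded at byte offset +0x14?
@+14  little-endian(e0 30) = 0x30e0
  op=0x30e0>>11=0x6 ⇒ shr (RR)
  rd@[10:8]=0x0 ⇒ a
  rs@[7:5]=0x7 ⇒ m

shr a, m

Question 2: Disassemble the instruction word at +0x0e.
@+0e  little-endian(fa bf) = 0xbffa
  top 5b → 0x17 → bz [J]
  imm: (w>>0)&0x7ff=0x7fa (s11→-6) → #-6

bz #-6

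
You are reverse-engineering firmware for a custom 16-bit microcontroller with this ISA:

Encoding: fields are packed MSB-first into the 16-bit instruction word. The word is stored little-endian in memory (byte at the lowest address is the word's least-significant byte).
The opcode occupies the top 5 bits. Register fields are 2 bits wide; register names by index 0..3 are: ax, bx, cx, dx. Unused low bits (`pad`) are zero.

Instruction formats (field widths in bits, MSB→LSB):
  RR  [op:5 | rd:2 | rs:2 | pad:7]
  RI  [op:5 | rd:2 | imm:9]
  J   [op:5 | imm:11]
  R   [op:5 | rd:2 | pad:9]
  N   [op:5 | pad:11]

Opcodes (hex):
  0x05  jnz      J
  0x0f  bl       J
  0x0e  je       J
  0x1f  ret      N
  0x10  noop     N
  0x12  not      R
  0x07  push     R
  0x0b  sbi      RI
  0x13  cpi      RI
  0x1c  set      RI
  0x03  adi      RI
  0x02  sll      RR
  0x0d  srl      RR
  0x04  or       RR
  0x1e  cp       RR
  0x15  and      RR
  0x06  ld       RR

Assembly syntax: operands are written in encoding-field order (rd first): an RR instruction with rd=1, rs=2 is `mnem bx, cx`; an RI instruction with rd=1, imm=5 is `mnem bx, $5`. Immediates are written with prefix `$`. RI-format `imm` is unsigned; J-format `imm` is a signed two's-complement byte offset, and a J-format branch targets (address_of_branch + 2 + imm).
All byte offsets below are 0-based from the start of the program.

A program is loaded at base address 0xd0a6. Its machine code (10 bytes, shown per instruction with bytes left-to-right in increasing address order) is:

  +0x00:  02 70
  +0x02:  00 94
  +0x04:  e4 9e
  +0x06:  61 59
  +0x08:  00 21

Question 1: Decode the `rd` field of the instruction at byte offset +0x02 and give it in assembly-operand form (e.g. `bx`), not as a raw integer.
cx

[02] 00 94 → 0x9400
  op=0x9400>>11=0x12 ⇒ not (R)
  [10:9] rd=2 = cx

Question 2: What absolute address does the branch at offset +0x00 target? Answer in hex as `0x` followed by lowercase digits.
off 0x00: read 02 70 as little → 0x7002
  opcode bits[15:11]=0xe: je/J
  imm@[10:0]=0x2 ⇒ $2
  target = base 0xd0a6 + off 0x00 + 2 + imm 2 = 0xd0aa

0xd0aa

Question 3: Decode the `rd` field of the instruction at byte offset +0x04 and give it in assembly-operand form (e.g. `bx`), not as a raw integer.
+0x04: e4 9e ⇒ word 0x9ee4 (little)
  top 5b → 0x13 → cpi [RI]
  rd: (w>>9)&0x3=0x3 → dx
  imm: (w>>0)&0x1ff=0xe4 → $228

dx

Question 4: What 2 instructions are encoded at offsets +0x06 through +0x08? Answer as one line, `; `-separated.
sbi ax, $353; or ax, cx

+0x06: 61 59 ⇒ word 0x5961 (little)
  opcode bits[15:11]=0xb: sbi/RI
  [10:9] rd=0 = ax
  [8:0] imm=353 = $353
+0x08: 00 21 ⇒ word 0x2100 (little)
  opcode bits[15:11]=0x4: or/RR
  [10:9] rd=0 = ax
  [8:7] rs=2 = cx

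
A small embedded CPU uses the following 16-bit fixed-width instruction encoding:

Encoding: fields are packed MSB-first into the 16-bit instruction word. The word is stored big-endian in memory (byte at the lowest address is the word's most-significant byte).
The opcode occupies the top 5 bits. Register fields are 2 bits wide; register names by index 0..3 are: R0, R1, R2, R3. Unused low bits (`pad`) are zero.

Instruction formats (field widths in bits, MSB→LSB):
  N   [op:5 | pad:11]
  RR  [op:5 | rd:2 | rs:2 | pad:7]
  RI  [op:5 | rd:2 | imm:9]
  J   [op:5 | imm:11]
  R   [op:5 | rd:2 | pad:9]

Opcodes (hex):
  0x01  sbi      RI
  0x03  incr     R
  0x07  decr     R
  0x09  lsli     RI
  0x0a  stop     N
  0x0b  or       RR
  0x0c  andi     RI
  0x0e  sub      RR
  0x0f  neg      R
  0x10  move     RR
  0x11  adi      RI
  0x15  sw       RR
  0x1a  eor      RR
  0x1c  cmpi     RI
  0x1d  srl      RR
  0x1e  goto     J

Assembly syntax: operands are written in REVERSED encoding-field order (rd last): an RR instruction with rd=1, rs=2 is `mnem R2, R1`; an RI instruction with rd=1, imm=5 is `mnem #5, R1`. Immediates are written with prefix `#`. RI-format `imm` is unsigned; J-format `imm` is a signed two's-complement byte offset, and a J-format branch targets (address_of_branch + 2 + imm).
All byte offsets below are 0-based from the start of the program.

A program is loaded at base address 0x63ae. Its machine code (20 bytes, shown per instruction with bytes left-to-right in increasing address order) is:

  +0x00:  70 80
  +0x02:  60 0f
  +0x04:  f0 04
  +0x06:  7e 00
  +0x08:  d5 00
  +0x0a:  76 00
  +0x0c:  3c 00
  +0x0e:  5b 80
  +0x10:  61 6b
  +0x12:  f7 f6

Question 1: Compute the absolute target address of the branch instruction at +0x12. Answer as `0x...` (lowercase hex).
0x63b8

off 0x12: read f7 f6 as big → 0xf7f6
  top 5b → 0x1e → goto [J]
  [10:0] imm=2038 (s11→-10) = #-10
  target = base 0x63ae + off 0x12 + 2 + imm -10 = 0x63b8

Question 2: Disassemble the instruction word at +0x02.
[02] 60 0f → 0x600f
  top 5b → 0xc → andi [RI]
  rd@[10:9]=0x0 ⇒ R0
  imm@[8:0]=0xf ⇒ #15

andi #15, R0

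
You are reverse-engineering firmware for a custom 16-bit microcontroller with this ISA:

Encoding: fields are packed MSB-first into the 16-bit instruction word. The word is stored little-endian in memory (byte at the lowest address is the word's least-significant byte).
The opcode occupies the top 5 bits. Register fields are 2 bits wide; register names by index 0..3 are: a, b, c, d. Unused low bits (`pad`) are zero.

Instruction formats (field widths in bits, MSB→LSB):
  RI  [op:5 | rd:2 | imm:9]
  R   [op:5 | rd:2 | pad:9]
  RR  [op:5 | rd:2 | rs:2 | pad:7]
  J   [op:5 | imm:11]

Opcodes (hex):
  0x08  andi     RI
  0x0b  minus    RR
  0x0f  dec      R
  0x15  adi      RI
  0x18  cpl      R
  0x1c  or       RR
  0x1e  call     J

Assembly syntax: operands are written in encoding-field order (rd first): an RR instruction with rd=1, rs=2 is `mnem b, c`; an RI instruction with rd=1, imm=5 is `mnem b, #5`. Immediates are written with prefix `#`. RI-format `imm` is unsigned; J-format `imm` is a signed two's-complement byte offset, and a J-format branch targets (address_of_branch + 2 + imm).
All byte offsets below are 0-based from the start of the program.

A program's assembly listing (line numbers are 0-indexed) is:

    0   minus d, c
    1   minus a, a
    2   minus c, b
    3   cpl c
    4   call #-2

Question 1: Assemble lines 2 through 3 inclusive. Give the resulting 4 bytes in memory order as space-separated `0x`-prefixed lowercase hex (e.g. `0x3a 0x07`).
L2: minus op=0xb:5|rd=2:2|rs=1:2|pad=0:7 ⇒ 0x5c80 ⇒ little 80 5c
L3: cpl op=0x18:5|rd=2:2|pad=0:9 ⇒ 0xc400 ⇒ little 00 c4

0x80 0x5c 0x00 0xc4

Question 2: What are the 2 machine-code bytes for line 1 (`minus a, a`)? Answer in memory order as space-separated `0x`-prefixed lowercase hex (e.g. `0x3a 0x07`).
line 1 (minus): pack op=0xb:5|rd=0:2|rs=0:2|pad=0:7 = 0x5800; little→ 00 58

0x00 0x58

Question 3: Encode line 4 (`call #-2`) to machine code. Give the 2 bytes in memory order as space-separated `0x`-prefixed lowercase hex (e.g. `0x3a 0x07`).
0xfe 0xf7

4. call fields op=0x1e:5|imm=-2:11 → word f7feh → fe f7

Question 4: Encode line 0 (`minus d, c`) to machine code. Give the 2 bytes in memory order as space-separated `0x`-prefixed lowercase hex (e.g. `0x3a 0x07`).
0x00 0x5f

line 0 (minus): pack op=0xb:5|rd=3:2|rs=2:2|pad=0:7 = 0x5f00; little→ 00 5f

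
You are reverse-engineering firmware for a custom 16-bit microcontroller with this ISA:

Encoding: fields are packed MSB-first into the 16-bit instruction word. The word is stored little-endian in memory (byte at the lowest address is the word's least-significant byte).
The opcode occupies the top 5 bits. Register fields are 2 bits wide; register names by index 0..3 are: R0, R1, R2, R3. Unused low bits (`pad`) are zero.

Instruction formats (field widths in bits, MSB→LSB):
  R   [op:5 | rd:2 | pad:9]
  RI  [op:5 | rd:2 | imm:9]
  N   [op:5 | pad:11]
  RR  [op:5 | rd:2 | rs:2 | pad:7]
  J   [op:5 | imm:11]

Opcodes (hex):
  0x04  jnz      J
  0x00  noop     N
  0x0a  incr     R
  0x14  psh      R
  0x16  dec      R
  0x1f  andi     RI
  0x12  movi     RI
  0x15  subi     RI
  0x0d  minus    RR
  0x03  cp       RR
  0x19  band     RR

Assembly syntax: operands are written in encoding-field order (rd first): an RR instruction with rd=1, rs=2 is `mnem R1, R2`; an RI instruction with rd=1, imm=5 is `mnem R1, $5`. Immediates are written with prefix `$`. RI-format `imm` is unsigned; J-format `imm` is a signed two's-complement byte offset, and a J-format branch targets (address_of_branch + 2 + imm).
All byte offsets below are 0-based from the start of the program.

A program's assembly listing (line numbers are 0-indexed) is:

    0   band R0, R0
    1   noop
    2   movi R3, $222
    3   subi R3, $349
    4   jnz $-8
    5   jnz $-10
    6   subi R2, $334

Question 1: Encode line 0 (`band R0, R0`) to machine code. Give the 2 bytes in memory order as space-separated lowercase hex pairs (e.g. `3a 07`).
00 c8

L0: band op=0x19:5|rd=0:2|rs=0:2|pad=0:7 ⇒ 0xc800 ⇒ little 00 c8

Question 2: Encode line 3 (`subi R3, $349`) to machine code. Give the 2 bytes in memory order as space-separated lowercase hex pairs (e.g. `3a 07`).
3. subi fields op=0x15:5|rd=3:2|imm=349:9 → word af5dh → 5d af

5d af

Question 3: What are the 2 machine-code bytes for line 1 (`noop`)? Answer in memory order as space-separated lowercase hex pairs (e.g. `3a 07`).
L1: noop op=0x0:5|pad=0:11 ⇒ 0x0000 ⇒ little 00 00

00 00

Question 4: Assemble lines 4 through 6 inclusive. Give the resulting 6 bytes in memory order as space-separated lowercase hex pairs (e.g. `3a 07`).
line 4 (jnz): pack op=0x4:5|imm=-8:11 = 0x27f8; little→ f8 27
line 5 (jnz): pack op=0x4:5|imm=-10:11 = 0x27f6; little→ f6 27
line 6 (subi): pack op=0x15:5|rd=2:2|imm=334:9 = 0xad4e; little→ 4e ad

f8 27 f6 27 4e ad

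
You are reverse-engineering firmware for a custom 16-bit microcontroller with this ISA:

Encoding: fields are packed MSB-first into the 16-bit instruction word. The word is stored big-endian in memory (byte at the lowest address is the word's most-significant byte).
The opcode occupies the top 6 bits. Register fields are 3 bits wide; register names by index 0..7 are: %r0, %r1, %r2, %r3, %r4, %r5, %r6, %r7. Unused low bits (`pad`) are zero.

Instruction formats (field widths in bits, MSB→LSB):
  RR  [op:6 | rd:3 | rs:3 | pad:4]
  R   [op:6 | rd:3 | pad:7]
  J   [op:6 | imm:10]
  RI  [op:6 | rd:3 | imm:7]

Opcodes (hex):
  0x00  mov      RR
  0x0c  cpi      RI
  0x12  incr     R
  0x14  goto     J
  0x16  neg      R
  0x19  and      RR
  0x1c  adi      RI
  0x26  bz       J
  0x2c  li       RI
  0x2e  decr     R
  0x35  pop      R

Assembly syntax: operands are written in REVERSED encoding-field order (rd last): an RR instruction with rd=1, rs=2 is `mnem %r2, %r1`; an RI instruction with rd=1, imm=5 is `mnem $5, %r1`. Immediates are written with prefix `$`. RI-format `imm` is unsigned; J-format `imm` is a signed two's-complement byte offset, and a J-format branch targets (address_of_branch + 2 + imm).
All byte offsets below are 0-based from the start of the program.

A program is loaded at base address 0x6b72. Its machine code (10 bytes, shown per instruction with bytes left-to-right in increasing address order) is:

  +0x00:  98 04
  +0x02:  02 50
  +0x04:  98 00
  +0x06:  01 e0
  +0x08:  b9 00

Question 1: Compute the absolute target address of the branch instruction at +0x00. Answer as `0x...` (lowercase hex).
@+00  big-endian(98 04) = 0x9804
  top 6b → 0x26 → bz [J]
  imm: (w>>0)&0x3ff=0x4 → $4
  target = base 0x6b72 + off 0x00 + 2 + imm 4 = 0x6b78

0x6b78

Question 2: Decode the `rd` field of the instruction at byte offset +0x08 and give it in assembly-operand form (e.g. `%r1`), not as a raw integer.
@+08  big-endian(b9 00) = 0xb900
  opcode bits[15:10]=0x2e: decr/R
  [9:7] rd=2 = %r2

%r2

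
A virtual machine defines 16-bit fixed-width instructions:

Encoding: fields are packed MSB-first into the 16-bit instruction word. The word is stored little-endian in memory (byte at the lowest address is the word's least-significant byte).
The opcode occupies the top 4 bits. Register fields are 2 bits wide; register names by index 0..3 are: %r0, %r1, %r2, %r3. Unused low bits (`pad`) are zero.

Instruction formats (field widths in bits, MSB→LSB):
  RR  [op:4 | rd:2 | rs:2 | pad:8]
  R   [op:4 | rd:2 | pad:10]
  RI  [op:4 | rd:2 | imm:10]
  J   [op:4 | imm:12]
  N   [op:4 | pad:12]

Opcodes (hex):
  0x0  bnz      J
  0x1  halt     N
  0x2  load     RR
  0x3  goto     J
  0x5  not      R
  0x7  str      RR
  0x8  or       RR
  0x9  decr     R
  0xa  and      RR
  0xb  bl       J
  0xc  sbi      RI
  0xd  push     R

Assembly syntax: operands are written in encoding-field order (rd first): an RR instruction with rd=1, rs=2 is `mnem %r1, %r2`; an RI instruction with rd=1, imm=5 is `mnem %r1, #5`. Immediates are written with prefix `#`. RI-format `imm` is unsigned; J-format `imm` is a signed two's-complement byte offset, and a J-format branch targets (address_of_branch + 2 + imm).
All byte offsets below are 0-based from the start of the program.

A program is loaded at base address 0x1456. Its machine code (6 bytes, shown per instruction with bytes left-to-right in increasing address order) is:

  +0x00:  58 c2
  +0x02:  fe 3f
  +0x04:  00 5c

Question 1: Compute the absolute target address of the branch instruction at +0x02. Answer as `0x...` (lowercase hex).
+0x02: fe 3f ⇒ word 0x3ffe (little)
  top 4b → 0x3 → goto [J]
  [11:0] imm=4094 (s12→-2) = #-2
  target = base 0x1456 + off 0x02 + 2 + imm -2 = 0x1458

0x1458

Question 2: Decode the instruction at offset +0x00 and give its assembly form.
[00] 58 c2 → 0xc258
  opcode bits[15:12]=0xc: sbi/RI
  rd@[11:10]=0x0 ⇒ %r0
  imm@[9:0]=0x258 ⇒ #600

sbi %r0, #600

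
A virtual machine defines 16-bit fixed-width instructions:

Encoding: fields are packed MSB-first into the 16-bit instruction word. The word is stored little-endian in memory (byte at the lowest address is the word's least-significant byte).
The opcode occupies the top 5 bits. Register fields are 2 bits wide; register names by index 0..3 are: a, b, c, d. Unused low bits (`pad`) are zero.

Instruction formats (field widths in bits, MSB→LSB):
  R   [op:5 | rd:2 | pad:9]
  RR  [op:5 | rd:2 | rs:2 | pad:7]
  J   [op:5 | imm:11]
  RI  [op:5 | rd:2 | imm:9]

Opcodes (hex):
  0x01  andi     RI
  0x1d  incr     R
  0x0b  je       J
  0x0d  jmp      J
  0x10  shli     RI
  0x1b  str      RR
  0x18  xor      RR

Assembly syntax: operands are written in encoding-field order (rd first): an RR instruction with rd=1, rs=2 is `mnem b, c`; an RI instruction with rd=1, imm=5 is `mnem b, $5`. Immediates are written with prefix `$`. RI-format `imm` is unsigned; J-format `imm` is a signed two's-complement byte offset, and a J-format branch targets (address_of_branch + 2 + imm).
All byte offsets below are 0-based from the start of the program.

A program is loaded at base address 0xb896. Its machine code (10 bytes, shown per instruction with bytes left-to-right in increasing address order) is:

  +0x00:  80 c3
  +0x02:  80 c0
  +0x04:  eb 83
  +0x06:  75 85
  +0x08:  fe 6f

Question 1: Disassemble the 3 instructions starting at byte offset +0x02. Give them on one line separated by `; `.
off 0x02: read 80 c0 as little → 0xc080
  opcode bits[15:11]=0x18: xor/RR
  rd: (w>>9)&0x3=0x0 → a
  rs: (w>>7)&0x3=0x1 → b
off 0x04: read eb 83 as little → 0x83eb
  opcode bits[15:11]=0x10: shli/RI
  rd: (w>>9)&0x3=0x1 → b
  imm: (w>>0)&0x1ff=0x1eb → $491
off 0x06: read 75 85 as little → 0x8575
  opcode bits[15:11]=0x10: shli/RI
  rd: (w>>9)&0x3=0x2 → c
  imm: (w>>0)&0x1ff=0x175 → $373

xor a, b; shli b, $491; shli c, $373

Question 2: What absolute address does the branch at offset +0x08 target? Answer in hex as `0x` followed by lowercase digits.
@+08  little-endian(fe 6f) = 0x6ffe
  opcode bits[15:11]=0xd: jmp/J
  [10:0] imm=2046 (s11→-2) = $-2
  target = base 0xb896 + off 0x08 + 2 + imm -2 = 0xb89e

0xb89e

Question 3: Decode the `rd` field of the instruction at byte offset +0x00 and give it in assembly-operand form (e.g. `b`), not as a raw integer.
b

off 0x00: read 80 c3 as little → 0xc380
  top 5b → 0x18 → xor [RR]
  rd: (w>>9)&0x3=0x1 → b
  rs: (w>>7)&0x3=0x3 → d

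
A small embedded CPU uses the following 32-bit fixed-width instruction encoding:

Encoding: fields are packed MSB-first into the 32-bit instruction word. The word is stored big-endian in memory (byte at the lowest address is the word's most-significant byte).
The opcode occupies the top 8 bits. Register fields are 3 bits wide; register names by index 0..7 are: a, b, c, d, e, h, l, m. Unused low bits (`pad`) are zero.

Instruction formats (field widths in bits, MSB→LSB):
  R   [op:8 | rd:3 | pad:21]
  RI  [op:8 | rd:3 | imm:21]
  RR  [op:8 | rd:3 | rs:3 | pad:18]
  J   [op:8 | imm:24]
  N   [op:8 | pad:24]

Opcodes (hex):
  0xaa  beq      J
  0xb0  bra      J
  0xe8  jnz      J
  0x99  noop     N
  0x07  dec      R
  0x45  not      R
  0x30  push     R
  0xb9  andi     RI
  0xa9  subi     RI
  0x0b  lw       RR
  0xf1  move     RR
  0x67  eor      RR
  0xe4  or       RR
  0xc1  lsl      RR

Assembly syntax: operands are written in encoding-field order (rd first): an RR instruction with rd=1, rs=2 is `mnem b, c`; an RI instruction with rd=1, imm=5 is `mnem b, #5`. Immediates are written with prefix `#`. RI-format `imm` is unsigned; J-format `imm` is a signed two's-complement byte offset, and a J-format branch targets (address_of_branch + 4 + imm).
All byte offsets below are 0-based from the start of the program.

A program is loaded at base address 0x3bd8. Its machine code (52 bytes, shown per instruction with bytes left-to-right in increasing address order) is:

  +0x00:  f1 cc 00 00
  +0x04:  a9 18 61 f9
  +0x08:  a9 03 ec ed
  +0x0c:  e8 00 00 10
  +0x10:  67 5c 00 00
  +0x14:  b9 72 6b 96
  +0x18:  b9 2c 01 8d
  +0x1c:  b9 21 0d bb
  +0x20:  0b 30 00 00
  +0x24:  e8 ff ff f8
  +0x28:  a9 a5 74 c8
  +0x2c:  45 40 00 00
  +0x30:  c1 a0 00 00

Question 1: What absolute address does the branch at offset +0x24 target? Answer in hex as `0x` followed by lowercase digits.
@+24  big-endian(e8 ff ff f8) = 0xe8fffff8
  op=0xe8fffff8>>24=0xe8 ⇒ jnz (J)
  imm: (w>>0)&0xffffff=0xfffff8 (s24→-8) → #-8
  target = base 0x3bd8 + off 0x24 + 4 + imm -8 = 0x3bf8

0x3bf8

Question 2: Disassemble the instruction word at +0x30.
lsl h, a

[30] c1 a0 00 00 → 0xc1a00000
  top 8b → 0xc1 → lsl [RR]
  rd@[23:21]=0x5 ⇒ h
  rs@[20:18]=0x0 ⇒ a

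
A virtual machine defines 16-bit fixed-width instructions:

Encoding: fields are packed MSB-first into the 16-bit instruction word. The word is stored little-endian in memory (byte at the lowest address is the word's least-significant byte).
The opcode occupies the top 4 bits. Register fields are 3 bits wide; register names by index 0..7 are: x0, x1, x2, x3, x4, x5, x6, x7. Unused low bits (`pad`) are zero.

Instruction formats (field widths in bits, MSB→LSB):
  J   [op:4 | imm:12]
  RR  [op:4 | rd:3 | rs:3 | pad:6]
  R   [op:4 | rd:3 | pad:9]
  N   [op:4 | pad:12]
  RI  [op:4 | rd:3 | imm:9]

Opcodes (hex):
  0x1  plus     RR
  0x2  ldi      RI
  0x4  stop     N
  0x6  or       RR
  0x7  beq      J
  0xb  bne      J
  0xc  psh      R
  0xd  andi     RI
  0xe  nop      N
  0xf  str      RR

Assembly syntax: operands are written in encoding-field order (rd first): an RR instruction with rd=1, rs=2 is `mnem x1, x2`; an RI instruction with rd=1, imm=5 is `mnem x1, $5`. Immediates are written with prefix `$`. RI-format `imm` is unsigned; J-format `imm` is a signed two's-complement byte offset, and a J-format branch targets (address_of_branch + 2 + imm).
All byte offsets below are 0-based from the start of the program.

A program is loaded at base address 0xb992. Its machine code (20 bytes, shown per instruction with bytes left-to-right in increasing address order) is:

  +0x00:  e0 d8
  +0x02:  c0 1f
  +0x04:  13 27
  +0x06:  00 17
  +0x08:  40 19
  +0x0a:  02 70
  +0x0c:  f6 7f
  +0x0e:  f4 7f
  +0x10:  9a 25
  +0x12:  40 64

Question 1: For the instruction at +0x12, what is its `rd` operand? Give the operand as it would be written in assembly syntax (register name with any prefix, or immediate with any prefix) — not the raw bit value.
x2

off 0x12: read 40 64 as little → 0x6440
  opcode bits[15:12]=0x6: or/RR
  [11:9] rd=2 = x2
  [8:6] rs=1 = x1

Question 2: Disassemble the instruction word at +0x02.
off 0x02: read c0 1f as little → 0x1fc0
  op=0x1fc0>>12=0x1 ⇒ plus (RR)
  rd@[11:9]=0x7 ⇒ x7
  rs@[8:6]=0x7 ⇒ x7

plus x7, x7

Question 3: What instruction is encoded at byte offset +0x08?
off 0x08: read 40 19 as little → 0x1940
  opcode bits[15:12]=0x1: plus/RR
  [11:9] rd=4 = x4
  [8:6] rs=5 = x5

plus x4, x5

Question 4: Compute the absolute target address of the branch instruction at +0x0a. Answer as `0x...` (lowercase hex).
0xb9a0

@+0a  little-endian(02 70) = 0x7002
  op=0x7002>>12=0x7 ⇒ beq (J)
  imm@[11:0]=0x2 ⇒ $2
  target = base 0xb992 + off 0x0a + 2 + imm 2 = 0xb9a0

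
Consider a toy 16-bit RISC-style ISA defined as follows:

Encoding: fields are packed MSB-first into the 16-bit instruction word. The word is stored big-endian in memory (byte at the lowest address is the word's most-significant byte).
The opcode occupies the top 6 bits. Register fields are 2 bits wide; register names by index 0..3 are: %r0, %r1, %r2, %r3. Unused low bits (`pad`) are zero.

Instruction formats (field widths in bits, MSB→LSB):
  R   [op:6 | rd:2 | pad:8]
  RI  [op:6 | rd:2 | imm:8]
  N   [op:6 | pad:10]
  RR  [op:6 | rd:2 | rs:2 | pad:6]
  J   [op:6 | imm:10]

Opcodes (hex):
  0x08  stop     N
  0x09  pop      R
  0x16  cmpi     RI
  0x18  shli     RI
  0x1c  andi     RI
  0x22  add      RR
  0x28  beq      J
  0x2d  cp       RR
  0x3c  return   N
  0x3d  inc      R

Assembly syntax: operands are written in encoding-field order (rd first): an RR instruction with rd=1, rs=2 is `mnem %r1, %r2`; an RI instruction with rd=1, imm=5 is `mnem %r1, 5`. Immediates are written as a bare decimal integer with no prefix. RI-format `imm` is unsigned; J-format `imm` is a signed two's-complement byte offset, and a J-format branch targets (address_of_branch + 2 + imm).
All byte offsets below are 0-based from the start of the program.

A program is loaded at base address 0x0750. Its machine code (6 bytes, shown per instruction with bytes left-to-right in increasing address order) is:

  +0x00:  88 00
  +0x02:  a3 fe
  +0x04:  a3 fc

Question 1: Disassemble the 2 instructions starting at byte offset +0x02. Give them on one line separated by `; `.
beq -2; beq -4

off 0x02: read a3 fe as big → 0xa3fe
  op=0xa3fe>>10=0x28 ⇒ beq (J)
  imm: (w>>0)&0x3ff=0x3fe (s10→-2) → -2
off 0x04: read a3 fc as big → 0xa3fc
  op=0xa3fc>>10=0x28 ⇒ beq (J)
  imm: (w>>0)&0x3ff=0x3fc (s10→-4) → -4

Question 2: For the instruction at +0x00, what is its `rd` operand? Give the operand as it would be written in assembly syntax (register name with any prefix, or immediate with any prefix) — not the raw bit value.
@+00  big-endian(88 00) = 0x8800
  opcode bits[15:10]=0x22: add/RR
  rd@[9:8]=0x0 ⇒ %r0
  rs@[7:6]=0x0 ⇒ %r0

%r0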